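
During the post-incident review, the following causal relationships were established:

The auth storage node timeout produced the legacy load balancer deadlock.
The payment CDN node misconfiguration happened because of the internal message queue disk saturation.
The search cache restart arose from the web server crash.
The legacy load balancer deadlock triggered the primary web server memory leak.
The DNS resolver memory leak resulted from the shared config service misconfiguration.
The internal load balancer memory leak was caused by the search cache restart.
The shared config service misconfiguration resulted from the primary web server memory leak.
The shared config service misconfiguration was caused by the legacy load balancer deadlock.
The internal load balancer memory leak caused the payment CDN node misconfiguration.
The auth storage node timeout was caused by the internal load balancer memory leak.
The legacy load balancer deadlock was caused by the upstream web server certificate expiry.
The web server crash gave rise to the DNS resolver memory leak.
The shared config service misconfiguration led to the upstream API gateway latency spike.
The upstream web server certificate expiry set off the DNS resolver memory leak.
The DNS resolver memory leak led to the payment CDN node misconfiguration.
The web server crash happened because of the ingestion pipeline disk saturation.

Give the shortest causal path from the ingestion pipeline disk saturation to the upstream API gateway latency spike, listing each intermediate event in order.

the ingestion pipeline disk saturation → the web server crash
the web server crash → the search cache restart
the search cache restart → the internal load balancer memory leak
the internal load balancer memory leak → the auth storage node timeout
the auth storage node timeout → the legacy load balancer deadlock
the legacy load balancer deadlock → the shared config service misconfiguration
the shared config service misconfiguration → the upstream API gateway latency spike
Length: 7 steps.

the ingestion pipeline disk saturation → the web server crash → the search cache restart → the internal load balancer memory leak → the auth storage node timeout → the legacy load balancer deadlock → the shared config service misconfiguration → the upstream API gateway latency spike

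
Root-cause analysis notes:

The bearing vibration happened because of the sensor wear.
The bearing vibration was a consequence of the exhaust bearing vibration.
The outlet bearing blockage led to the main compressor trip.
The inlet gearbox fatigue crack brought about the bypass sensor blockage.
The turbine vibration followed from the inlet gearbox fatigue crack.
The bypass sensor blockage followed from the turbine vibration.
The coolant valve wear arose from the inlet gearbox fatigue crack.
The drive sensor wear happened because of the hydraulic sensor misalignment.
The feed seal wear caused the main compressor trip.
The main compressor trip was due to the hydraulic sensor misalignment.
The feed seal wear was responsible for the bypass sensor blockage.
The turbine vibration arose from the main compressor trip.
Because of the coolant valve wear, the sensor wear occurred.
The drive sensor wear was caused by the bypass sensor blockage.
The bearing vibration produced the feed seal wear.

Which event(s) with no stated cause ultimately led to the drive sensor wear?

the exhaust bearing vibration, the hydraulic sensor misalignment, the inlet gearbox fatigue crack, the outlet bearing blockage

Tracing upstream from the drive sensor wear: the drive sensor wear ← the bypass sensor blockage ← the inlet gearbox fatigue crack.
A separate upstream branch: the drive sensor wear ← the bypass sensor blockage ← the turbine vibration ← the main compressor trip ← the outlet bearing blockage.
A separate upstream branch: the drive sensor wear ← the bypass sensor blockage ← the feed seal wear ← the bearing vibration ← the exhaust bearing vibration.
A separate upstream branch: the drive sensor wear ← the hydraulic sensor misalignment.
Each of those chain origins has no stated cause.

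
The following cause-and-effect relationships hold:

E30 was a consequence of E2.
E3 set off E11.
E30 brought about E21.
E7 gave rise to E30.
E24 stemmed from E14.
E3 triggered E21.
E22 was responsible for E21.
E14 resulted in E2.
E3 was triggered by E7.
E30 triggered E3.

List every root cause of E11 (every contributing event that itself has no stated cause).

E14, E7

Tracing upstream from E11: E11 ← E3 ← E30 ← E2 ← E14.
A separate upstream branch: E11 ← E3 ← E7.
Each of those chain origins has no stated cause.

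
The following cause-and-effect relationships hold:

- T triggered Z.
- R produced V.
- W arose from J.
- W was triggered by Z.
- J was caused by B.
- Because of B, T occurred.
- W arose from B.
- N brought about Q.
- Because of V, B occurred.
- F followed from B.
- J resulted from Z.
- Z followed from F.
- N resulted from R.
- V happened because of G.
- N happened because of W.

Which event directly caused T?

B

Upstream contributors include R, G, V, but only B feeds directly into T.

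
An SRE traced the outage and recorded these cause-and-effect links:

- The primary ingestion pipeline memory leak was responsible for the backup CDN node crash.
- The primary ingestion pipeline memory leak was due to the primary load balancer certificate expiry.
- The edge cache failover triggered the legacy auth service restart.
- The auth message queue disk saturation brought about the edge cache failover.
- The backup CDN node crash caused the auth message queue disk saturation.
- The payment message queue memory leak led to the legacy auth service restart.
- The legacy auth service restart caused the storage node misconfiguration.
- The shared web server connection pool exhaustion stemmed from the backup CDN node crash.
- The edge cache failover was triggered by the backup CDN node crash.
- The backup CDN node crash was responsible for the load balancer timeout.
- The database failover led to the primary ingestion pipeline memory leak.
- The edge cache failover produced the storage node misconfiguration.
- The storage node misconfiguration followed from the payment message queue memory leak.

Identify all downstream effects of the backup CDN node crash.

Direct effects: the load balancer timeout, the shared web server connection pool exhaustion, the auth message queue disk saturation, the edge cache failover.
2 steps out: the legacy auth service restart, the storage node misconfiguration.
Not reachable from it: the database failover, the primary load balancer certificate expiry, the primary ingestion pipeline memory leak, the payment message queue memory leak.

the auth message queue disk saturation, the edge cache failover, the legacy auth service restart, the load balancer timeout, the shared web server connection pool exhaustion, the storage node misconfiguration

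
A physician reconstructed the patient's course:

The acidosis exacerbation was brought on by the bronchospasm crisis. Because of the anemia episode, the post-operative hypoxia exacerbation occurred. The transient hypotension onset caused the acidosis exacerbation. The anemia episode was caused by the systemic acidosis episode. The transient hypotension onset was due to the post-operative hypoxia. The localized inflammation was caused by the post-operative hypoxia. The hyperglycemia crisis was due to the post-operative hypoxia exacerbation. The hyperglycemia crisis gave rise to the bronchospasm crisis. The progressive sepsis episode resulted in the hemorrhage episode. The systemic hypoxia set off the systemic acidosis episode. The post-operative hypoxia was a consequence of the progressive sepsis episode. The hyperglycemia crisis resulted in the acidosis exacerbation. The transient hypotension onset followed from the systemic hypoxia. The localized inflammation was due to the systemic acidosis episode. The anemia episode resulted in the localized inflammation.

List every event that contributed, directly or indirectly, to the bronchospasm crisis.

Immediate cause of the bronchospasm crisis: the hyperglycemia crisis.
Further upstream: the systemic hypoxia, the systemic acidosis episode, the anemia episode, the post-operative hypoxia exacerbation.

the anemia episode, the hyperglycemia crisis, the post-operative hypoxia exacerbation, the systemic acidosis episode, the systemic hypoxia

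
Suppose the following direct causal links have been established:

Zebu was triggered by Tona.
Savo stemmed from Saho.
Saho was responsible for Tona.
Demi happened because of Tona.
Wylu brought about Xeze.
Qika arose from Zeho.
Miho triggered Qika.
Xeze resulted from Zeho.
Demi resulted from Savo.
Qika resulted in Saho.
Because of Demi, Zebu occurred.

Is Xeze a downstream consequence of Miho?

Miho leads to Qika, Saho, Savo, Tona, Demi, Zebu; Xeze is not among them.

No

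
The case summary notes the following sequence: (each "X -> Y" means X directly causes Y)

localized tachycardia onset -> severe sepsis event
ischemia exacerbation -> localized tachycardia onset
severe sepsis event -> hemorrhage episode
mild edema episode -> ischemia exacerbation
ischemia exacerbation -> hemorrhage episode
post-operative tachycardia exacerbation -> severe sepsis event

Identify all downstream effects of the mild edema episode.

Direct effects: the ischemia exacerbation.
2 steps out: the localized tachycardia onset, the hemorrhage episode.
3 steps out: the severe sepsis event.
Not reachable from it: the post-operative tachycardia exacerbation.

the hemorrhage episode, the ischemia exacerbation, the localized tachycardia onset, the severe sepsis event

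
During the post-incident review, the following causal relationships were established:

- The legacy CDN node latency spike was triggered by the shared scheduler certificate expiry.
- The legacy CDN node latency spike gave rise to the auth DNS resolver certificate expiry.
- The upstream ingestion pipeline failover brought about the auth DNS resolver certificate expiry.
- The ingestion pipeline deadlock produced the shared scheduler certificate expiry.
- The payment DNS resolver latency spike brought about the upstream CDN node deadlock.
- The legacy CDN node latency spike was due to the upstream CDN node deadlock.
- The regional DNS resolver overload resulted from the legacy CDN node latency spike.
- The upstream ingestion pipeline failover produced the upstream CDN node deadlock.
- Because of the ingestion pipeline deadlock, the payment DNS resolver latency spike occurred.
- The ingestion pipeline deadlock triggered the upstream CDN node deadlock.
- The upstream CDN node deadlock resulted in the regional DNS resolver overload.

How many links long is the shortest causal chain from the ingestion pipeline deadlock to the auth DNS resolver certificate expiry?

Shortest chain: the ingestion pipeline deadlock → the shared scheduler certificate expiry → the legacy CDN node latency spike → the auth DNS resolver certificate expiry.

3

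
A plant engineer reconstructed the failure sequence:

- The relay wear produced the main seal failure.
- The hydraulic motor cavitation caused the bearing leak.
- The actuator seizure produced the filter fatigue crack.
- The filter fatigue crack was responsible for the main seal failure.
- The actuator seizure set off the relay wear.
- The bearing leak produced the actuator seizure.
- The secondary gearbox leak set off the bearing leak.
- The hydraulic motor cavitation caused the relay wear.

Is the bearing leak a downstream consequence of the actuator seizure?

The actuator seizure leads to the relay wear, the filter fatigue crack, the main seal failure; the bearing leak is not among them.

No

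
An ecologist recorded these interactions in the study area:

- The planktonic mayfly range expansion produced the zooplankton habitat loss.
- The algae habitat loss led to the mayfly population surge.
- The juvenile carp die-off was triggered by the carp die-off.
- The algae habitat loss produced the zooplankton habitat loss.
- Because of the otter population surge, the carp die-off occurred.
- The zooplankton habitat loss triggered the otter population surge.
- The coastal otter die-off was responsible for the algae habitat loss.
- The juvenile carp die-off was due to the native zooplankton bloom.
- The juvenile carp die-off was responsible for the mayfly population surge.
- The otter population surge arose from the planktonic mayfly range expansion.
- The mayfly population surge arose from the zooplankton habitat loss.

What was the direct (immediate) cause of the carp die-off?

the otter population surge

Upstream contributors include the coastal otter die-off, the planktonic mayfly range expansion, the algae habitat loss, the zooplankton habitat loss, but only the otter population surge feeds directly into the carp die-off.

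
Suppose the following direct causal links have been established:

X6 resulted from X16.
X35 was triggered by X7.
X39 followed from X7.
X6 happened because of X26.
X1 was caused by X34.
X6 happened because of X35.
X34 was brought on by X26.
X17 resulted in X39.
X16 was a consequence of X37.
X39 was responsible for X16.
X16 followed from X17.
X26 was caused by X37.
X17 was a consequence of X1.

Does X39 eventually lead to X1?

X39 leads to X16, X6; X1 is not among them.

No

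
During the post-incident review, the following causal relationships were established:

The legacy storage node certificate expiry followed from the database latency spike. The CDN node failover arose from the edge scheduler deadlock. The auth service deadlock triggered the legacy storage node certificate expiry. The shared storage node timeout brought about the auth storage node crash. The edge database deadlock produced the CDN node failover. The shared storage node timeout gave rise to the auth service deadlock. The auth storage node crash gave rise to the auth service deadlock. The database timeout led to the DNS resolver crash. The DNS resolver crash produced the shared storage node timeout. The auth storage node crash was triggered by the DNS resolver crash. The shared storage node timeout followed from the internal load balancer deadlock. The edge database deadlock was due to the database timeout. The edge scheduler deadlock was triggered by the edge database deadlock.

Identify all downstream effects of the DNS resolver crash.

the auth service deadlock, the auth storage node crash, the legacy storage node certificate expiry, the shared storage node timeout

Direct effects: the shared storage node timeout, the auth storage node crash.
2 steps out: the auth service deadlock.
3 steps out: the legacy storage node certificate expiry.
Not reachable from it: the database timeout, the edge database deadlock, the internal load balancer deadlock, the edge scheduler deadlock, the database latency spike, the CDN node failover.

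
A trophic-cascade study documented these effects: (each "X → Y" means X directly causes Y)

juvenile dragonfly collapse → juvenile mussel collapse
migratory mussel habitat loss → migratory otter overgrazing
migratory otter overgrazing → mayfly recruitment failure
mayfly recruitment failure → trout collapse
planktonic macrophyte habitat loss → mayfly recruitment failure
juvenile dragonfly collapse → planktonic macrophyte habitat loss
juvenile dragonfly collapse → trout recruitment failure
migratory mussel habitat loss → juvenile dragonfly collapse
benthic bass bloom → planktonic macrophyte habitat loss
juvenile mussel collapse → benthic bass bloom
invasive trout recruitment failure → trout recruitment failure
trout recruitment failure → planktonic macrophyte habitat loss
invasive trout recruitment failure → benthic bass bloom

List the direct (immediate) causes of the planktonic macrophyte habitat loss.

the benthic bass bloom, the juvenile dragonfly collapse, the trout recruitment failure

Upstream contributors include the migratory mussel habitat loss, the invasive trout recruitment failure, the juvenile mussel collapse, but only the benthic bass bloom, the juvenile dragonfly collapse, the trout recruitment failure feed directly into the planktonic macrophyte habitat loss.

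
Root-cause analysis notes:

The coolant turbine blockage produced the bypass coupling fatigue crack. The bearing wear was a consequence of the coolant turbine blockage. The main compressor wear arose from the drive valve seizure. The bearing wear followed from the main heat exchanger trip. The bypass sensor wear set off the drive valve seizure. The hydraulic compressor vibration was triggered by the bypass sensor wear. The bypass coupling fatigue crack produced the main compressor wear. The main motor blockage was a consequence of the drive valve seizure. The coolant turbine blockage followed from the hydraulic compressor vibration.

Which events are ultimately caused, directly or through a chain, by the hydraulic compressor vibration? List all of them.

the bearing wear, the bypass coupling fatigue crack, the coolant turbine blockage, the main compressor wear

Direct effects: the coolant turbine blockage.
2 steps out: the bearing wear, the bypass coupling fatigue crack.
3 steps out: the main compressor wear.
Not reachable from it: the bypass sensor wear, the drive valve seizure, the main heat exchanger trip, the main motor blockage.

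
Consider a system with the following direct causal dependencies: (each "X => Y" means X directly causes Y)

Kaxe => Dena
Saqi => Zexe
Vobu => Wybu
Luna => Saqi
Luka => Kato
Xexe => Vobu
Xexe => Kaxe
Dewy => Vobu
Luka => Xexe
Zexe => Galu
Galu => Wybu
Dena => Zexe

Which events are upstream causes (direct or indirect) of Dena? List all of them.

Immediate cause of Dena: Kaxe.
Further upstream: Luka, Xexe.

Kaxe, Luka, Xexe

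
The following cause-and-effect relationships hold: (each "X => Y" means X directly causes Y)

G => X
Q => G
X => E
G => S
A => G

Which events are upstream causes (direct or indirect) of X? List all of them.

Immediate cause of X: G.
Further upstream: Q, A.

A, G, Q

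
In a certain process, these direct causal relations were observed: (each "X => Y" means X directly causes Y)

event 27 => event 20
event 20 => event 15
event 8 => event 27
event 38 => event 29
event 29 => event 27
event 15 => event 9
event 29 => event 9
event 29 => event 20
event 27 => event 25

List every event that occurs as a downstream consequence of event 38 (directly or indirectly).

Direct effects: event 29.
2 steps out: event 27, event 20, event 9.
3 steps out: event 15, event 25.
Not reachable from it: event 8.

event 15, event 20, event 25, event 27, event 29, event 9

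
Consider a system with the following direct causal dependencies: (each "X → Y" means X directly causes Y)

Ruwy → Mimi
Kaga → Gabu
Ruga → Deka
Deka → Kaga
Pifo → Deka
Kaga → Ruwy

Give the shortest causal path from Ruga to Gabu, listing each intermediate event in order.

Ruga → Deka
Deka → Kaga
Kaga → Gabu
Length: 3 steps.

Ruga → Deka → Kaga → Gabu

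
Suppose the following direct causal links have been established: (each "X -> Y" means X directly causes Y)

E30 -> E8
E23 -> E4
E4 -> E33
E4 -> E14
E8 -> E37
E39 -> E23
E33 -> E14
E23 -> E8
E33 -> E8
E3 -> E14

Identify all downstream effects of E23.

Direct effects: E4, E8.
2 steps out: E33, E37, E14.
Not reachable from it: E30, E39, E3.

E14, E33, E37, E4, E8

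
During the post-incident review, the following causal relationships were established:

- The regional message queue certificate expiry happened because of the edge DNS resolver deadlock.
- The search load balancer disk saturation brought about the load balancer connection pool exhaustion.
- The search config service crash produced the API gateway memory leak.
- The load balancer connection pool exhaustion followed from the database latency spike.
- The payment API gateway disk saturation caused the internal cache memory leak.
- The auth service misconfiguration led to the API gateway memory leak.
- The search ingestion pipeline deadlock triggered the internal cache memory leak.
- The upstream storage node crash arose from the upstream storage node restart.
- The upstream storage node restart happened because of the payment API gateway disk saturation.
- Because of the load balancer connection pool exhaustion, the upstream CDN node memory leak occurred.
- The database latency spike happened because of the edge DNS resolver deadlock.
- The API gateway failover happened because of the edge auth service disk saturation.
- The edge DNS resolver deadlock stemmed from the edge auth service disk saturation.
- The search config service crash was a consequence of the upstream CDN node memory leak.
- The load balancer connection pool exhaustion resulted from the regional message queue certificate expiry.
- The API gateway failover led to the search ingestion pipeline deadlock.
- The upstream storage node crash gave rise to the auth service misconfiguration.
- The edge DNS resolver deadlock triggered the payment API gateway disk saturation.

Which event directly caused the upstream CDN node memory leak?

Upstream contributors include the edge auth service disk saturation, the edge DNS resolver deadlock, the database latency spike, the regional message queue certificate expiry, the search load balancer disk saturation, but only the load balancer connection pool exhaustion feeds directly into the upstream CDN node memory leak.

the load balancer connection pool exhaustion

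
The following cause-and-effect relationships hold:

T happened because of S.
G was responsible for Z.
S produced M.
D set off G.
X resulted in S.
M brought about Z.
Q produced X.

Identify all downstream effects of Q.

M, S, T, X, Z

Direct effects: X.
2 steps out: S.
3 steps out: M, T.
4 steps out: Z.
Not reachable from it: D, G.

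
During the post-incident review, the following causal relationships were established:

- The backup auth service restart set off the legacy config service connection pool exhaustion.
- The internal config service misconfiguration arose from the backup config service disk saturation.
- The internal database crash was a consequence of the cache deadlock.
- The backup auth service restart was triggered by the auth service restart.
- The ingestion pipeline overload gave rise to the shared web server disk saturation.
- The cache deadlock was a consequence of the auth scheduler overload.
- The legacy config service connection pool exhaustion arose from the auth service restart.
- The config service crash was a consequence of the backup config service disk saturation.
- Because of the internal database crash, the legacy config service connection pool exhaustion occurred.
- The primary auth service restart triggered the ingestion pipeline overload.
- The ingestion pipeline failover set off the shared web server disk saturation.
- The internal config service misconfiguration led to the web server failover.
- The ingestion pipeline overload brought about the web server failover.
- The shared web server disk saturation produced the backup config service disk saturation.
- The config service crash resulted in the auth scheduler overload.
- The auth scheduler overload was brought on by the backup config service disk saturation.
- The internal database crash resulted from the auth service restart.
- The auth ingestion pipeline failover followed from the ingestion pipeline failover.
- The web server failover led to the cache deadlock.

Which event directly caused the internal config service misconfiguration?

the backup config service disk saturation

Upstream contributors include the primary auth service restart, the ingestion pipeline overload, the ingestion pipeline failover, the shared web server disk saturation, but only the backup config service disk saturation feeds directly into the internal config service misconfiguration.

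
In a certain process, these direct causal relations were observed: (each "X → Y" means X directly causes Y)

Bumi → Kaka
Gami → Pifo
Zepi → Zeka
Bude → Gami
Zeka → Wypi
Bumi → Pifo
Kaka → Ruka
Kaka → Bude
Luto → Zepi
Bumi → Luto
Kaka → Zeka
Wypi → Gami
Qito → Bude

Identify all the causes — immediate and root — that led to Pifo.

Immediate causes of Pifo: Bumi, Gami.
Further upstream: Kaka, Luto, Bude, Zepi, Zeka, Wypi, Qito.

Bude, Bumi, Gami, Kaka, Luto, Qito, Wypi, Zeka, Zepi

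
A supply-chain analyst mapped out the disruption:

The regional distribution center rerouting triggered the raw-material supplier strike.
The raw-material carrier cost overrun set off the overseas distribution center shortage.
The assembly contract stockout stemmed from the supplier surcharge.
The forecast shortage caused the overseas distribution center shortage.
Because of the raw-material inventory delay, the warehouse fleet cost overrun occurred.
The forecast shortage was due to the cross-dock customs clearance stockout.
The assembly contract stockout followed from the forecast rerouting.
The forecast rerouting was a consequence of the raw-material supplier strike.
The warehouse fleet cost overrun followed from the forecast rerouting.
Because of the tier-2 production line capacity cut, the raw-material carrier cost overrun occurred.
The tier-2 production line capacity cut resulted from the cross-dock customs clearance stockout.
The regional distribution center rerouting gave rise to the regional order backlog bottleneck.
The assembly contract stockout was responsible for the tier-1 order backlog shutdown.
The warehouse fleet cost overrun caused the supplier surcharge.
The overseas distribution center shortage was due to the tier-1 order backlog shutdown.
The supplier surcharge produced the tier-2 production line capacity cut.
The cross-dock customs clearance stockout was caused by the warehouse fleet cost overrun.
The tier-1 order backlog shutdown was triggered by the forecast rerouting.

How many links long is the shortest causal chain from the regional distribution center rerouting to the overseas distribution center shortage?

Shortest chain: the regional distribution center rerouting → the raw-material supplier strike → the forecast rerouting → the tier-1 order backlog shutdown → the overseas distribution center shortage.

4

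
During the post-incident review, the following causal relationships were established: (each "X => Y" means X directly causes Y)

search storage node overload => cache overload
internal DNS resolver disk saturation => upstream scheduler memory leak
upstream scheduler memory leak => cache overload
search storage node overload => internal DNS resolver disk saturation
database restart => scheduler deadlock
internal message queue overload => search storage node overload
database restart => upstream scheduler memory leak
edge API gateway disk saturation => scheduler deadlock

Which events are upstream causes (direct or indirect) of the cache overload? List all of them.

the database restart, the internal DNS resolver disk saturation, the internal message queue overload, the search storage node overload, the upstream scheduler memory leak

Immediate causes of the cache overload: the search storage node overload, the upstream scheduler memory leak.
Further upstream: the internal message queue overload, the internal DNS resolver disk saturation, the database restart.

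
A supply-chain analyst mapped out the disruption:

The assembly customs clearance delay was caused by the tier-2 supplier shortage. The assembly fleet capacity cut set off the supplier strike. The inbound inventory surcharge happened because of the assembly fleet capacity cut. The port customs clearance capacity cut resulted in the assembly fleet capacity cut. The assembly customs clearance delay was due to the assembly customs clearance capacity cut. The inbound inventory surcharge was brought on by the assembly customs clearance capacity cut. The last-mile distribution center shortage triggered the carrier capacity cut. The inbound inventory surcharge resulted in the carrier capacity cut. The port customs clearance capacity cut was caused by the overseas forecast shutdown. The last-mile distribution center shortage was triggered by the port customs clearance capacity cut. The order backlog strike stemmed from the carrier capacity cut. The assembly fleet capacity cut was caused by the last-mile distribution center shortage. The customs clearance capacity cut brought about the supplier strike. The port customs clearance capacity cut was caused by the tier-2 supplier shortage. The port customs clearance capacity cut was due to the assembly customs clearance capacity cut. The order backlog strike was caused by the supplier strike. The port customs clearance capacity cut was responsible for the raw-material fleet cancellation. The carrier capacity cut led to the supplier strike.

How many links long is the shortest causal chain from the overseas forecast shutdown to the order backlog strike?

Shortest chain: the overseas forecast shutdown → the port customs clearance capacity cut → the last-mile distribution center shortage → the carrier capacity cut → the order backlog strike.

4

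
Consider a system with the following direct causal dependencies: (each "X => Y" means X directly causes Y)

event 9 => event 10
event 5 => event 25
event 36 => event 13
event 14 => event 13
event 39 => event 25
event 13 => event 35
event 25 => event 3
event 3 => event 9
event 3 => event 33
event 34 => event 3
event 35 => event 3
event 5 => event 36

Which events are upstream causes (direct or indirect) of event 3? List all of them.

Immediate causes of event 3: event 25, event 34, event 35.
Further upstream: event 5, event 39, event 36, event 14, event 13.

event 13, event 14, event 25, event 34, event 35, event 36, event 39, event 5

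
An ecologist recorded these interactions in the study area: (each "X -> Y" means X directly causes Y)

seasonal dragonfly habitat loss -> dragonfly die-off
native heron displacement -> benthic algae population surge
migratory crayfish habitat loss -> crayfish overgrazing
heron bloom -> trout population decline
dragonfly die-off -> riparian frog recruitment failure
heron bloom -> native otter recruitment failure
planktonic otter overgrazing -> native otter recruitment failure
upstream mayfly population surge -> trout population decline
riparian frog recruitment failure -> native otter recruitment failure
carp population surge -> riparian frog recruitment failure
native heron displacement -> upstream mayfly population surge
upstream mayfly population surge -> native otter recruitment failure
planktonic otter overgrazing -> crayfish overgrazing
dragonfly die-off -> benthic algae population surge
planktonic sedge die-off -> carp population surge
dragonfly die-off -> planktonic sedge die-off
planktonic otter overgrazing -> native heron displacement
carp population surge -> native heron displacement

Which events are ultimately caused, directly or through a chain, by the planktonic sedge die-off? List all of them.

the benthic algae population surge, the carp population surge, the native heron displacement, the native otter recruitment failure, the riparian frog recruitment failure, the trout population decline, the upstream mayfly population surge

Direct effects: the carp population surge.
2 steps out: the native heron displacement, the riparian frog recruitment failure.
3 steps out: the benthic algae population surge, the upstream mayfly population surge, the native otter recruitment failure.
4 steps out: the trout population decline.
Not reachable from it: the migratory crayfish habitat loss, the seasonal dragonfly habitat loss, the planktonic otter overgrazing, the dragonfly die-off, the crayfish overgrazing, the heron bloom.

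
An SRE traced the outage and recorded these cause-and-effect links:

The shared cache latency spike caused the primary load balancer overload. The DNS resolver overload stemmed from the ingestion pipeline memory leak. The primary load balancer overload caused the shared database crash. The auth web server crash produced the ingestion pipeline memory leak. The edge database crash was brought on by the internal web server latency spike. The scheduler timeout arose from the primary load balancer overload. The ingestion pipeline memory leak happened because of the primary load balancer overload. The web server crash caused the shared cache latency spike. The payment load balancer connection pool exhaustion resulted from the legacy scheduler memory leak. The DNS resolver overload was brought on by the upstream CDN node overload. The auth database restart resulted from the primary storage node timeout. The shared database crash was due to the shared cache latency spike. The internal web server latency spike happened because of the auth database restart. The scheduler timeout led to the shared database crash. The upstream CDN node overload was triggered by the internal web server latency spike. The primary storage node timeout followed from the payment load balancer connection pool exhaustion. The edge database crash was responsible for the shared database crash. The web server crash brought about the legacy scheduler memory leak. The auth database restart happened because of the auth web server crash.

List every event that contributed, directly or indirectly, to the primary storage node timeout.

Immediate cause of the primary storage node timeout: the payment load balancer connection pool exhaustion.
Further upstream: the web server crash, the legacy scheduler memory leak.

the legacy scheduler memory leak, the payment load balancer connection pool exhaustion, the web server crash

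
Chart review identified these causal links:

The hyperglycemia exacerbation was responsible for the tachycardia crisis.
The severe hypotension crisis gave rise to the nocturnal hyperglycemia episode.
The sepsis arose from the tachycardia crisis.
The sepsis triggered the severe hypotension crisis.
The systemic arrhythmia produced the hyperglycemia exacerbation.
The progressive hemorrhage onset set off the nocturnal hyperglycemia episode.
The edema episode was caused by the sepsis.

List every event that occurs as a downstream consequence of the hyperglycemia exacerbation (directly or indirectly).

Direct effects: the tachycardia crisis.
2 steps out: the sepsis.
3 steps out: the edema episode, the severe hypotension crisis.
4 steps out: the nocturnal hyperglycemia episode.
Not reachable from it: the systemic arrhythmia, the progressive hemorrhage onset.

the edema episode, the nocturnal hyperglycemia episode, the sepsis, the severe hypotension crisis, the tachycardia crisis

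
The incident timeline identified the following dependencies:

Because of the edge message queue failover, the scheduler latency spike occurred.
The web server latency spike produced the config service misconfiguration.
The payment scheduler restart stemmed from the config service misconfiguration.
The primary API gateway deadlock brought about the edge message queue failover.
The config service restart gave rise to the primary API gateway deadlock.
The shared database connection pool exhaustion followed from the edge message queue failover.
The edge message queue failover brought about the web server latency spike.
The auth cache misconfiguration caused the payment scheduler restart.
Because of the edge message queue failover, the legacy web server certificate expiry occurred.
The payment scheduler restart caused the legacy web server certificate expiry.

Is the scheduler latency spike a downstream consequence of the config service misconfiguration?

No

The config service misconfiguration leads to the payment scheduler restart, the legacy web server certificate expiry; the scheduler latency spike is not among them.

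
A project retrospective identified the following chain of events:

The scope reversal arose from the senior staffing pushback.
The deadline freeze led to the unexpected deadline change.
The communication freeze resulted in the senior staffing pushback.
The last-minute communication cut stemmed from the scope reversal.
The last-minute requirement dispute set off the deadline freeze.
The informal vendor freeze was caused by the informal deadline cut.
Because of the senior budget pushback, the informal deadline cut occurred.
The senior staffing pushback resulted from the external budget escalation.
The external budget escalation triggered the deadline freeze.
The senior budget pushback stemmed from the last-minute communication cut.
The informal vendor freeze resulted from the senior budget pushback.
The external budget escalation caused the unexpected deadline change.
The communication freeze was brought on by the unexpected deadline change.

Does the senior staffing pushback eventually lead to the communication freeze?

No

The senior staffing pushback leads to the scope reversal, the last-minute communication cut, the senior budget pushback, the informal deadline cut, the informal vendor freeze; the communication freeze is not among them.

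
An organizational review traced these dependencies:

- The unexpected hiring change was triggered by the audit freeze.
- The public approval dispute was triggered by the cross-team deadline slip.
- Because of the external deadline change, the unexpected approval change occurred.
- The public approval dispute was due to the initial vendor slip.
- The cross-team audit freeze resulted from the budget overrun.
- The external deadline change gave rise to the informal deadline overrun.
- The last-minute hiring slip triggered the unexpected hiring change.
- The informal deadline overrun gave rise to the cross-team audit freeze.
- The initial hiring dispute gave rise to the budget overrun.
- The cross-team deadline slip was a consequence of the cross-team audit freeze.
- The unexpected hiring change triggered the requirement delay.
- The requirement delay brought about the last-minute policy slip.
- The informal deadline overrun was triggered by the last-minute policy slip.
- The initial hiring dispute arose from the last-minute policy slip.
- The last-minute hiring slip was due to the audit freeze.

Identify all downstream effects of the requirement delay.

Direct effects: the last-minute policy slip.
2 steps out: the initial hiring dispute, the informal deadline overrun.
3 steps out: the budget overrun, the cross-team audit freeze.
4 steps out: the cross-team deadline slip.
5 steps out: the public approval dispute.
Not reachable from it: the audit freeze, the last-minute hiring slip, the unexpected hiring change, the external deadline change, the unexpected approval change, the initial vendor slip.

the budget overrun, the cross-team audit freeze, the cross-team deadline slip, the informal deadline overrun, the initial hiring dispute, the last-minute policy slip, the public approval dispute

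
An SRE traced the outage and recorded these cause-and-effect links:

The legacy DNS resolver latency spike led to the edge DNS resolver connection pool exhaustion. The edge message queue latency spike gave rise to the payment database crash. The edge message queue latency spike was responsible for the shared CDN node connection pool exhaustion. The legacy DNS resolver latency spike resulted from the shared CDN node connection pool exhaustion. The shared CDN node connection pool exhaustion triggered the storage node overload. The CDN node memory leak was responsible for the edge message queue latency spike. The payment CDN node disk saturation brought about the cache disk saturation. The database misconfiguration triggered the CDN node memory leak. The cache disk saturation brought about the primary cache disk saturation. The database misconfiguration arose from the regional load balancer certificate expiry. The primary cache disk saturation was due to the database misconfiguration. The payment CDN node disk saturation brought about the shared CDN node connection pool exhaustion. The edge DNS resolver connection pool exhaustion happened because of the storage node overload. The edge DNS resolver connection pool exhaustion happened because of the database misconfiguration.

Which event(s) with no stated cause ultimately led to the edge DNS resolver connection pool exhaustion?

the payment CDN node disk saturation, the regional load balancer certificate expiry

Tracing upstream from the edge DNS resolver connection pool exhaustion: the edge DNS resolver connection pool exhaustion ← the legacy DNS resolver latency spike ← the shared CDN node connection pool exhaustion ← the payment CDN node disk saturation.
A separate upstream branch: the edge DNS resolver connection pool exhaustion ← the database misconfiguration ← the regional load balancer certificate expiry.
Each of those chain origins has no stated cause.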